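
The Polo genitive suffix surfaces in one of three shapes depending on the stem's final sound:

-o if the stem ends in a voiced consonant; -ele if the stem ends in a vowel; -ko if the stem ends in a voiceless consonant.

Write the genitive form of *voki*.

Since the final sound of *voki* is /i/ (a vowel), it takes -ele, giving *vokiele*.

vokiele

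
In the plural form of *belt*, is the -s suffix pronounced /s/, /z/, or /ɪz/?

The stem *belt* ends in a voiceless non-sibilant consonant.
The plural suffix surfaces as /ɪz/ after sibilants, /s/ after other voiceless consonants, and /z/ after other voiced sounds.
So the plural -s on *belt* is pronounced /s/.

/s/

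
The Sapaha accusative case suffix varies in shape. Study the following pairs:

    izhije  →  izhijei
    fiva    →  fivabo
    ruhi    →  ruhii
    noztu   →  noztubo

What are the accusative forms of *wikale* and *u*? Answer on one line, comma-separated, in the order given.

The pattern is front/back vowel harmony: -i when the last vowel of the stem is a front vowel (*izhije*, *ruhi*); -bo when the last vowel of the stem is a back vowel (*fiva*, *noztu*).
Since the last vowel of *wikale* is /e/ (a front vowel), it takes -i, giving *wikalei*.
The last vowel of *u* is /u/, which is a back vowel, so the suffix is -bo, giving *ubo*.

wikalei, ubo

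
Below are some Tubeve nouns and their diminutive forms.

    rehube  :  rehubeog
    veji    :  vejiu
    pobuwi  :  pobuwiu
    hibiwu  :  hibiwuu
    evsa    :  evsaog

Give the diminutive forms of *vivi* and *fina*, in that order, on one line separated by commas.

The pattern is height harmony: -u when the last vowel of the stem is a high vowel (*veji*, *pobuwi*, *hibiwu*); -og when the last vowel of the stem is a non-high vowel (*rehube*, *evsa*).
The last vowel of *vivi* is /i/, which is a high vowel, so the suffix is -u, giving *viviu*.
*fina*: last vowel = /a/, a non-high vowel → -og → *finaog*.

viviu, finaog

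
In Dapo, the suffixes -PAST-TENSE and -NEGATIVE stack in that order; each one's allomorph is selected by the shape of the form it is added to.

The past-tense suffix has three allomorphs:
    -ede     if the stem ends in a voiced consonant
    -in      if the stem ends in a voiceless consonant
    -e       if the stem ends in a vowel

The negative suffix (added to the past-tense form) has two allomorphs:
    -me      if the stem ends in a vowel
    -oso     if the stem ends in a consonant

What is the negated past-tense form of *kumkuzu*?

*kumkuzu* — final sound /u/ (a vowel) → -e → *kumkuzue*.
The final sound of the past-tense form *kumkuzue* is /e/, which is a vowel, so the negative suffix is -me, giving *kumkuzueme*.

kumkuzueme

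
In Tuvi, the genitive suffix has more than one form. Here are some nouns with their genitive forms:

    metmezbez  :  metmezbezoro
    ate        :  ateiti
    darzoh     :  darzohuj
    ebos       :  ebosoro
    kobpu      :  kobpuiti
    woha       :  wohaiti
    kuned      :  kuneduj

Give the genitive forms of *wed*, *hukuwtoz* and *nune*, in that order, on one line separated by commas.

The suffix is conditioned by the final sound: -oro when the stem ends in a sibilant (*metmezbez*, *ebos*); -uj when the stem ends in a non-sibilant consonant (*darzoh*, *kuned*); -iti when the stem ends in a vowel (*ate*, *kobpu*, *woha*).
The final sound of *wed* is /d/, which is a non-sibilant consonant, so the suffix is -uj, giving *weduj*.
The final sound of *hukuwtoz* is /z/, which is a sibilant, so the suffix is -oro, giving *hukuwtozoro*.
*nune*: final sound = /e/, a vowel → -iti → *nuneiti*.

weduj, hukuwtozoro, nuneiti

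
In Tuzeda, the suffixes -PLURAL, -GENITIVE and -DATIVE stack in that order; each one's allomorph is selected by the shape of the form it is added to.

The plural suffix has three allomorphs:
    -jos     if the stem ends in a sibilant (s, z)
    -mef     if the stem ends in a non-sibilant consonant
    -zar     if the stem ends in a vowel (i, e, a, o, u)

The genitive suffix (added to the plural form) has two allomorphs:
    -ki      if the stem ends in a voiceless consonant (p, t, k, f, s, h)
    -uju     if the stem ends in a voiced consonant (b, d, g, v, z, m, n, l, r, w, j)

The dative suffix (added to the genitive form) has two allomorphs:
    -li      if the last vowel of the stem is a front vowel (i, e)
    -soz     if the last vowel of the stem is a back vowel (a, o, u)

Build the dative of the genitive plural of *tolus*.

Since the final sound of *tolus* is /s/ (a sibilant), it takes -jos, giving *tolusjos*.
The final consonant of the plural form *tolusjos* is /s/, which is voiceless, so the genitive suffix is -ki, giving *tolusjoski*.
The genitive form *tolusjoski* — last vowel /i/ (a front vowel) → -li → *tolusjoskili*.

tolusjoskili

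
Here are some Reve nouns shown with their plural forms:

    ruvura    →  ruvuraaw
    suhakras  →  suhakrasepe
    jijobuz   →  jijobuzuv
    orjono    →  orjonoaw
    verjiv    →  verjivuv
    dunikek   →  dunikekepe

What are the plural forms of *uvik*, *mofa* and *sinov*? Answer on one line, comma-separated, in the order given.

uvikepe, mofaaw, sinovuv

Looking at the final sound of each stem: -epe when the stem ends in a voiceless consonant (*suhakras*, *dunikek*); -uv when the stem ends in a voiced consonant (*jijobuz*, *verjiv*); -aw when the stem ends in a vowel (*ruvura*, *orjono*).
The final sound of *uvik* is /k/, which is a voiceless consonant, so the suffix is -epe, giving *uvikepe*.
Since the final sound of *mofa* is /a/ (a vowel), it takes -aw, giving *mofaaw*.
The final sound of *sinov* is /v/, which is a voiced consonant, so the suffix is -uv, giving *sinovuv*.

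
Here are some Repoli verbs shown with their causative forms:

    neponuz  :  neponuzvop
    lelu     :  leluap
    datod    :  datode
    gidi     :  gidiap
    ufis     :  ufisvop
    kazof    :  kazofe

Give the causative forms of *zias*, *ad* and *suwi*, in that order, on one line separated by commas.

ziasvop, ade, suwiap

Looking at the final sound of each stem: -vop when the stem ends in a sibilant (*neponuz*, *ufis*); -e when the stem ends in a non-sibilant consonant (*datod*, *kazof*); -ap when the stem ends in a vowel (*lelu*, *gidi*).
*zias* — final sound /s/ (a sibilant) → -vop → *ziasvop*.
The final sound of *ad* is /d/, which is a non-sibilant consonant, so the suffix is -e, giving *ade*.
*suwi*: final sound = /i/, a vowel → -ap → *suwiap*.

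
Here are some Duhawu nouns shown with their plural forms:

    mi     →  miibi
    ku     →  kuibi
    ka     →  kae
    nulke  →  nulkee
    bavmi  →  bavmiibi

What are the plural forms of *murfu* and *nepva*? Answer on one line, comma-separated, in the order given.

The alternation tracks the last vowel of the stem — -ibi when the last vowel of the stem is a high vowel (*mi*, *ku*, *bavmi*); -e when the last vowel of the stem is a non-high vowel (*ka*, *nulke*).
*murfu* — last vowel /u/ (a high vowel) → -ibi → *murfuibi*.
The last vowel of *nepva* is /a/, which is a non-high vowel, so the suffix is -e, giving *nepvae*.

murfuibi, nepvae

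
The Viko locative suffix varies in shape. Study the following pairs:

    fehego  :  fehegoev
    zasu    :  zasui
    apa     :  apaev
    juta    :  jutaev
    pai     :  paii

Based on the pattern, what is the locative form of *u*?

ui

The alternation tracks the last vowel of the stem — -i when the last vowel of the stem is a high vowel (*zasu*, *pai*); -ev when the last vowel of the stem is a non-high vowel (*fehego*, *apa*, *juta*).
The last vowel of *u* is /u/, which is a high vowel, so the suffix is -i, giving *ui*.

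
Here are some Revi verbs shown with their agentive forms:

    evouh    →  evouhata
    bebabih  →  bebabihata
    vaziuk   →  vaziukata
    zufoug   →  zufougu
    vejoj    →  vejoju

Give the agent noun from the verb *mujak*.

mujakata

Looking at the final consonant of each stem: -ata when the stem ends in a voiceless consonant (*evouh*, *bebabih*, *vaziuk*); -u when the stem ends in a voiced consonant (*zufoug*, *vejoj*).
The final consonant of *mujak* is /k/, which is voiceless, so the suffix is -ata, giving *mujakata*.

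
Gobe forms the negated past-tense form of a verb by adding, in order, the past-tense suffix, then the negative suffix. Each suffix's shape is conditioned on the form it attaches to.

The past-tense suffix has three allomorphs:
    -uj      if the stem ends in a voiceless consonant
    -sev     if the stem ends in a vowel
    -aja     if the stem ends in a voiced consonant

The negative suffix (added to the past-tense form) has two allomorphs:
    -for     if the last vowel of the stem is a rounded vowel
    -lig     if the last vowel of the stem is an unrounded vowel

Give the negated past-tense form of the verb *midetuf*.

midetufujfor

The final sound of *midetuf* is /f/, which is a voiceless consonant, so the past-tense suffix is -uj, giving *midetufuj*.
The last vowel of the past-tense form *midetufuj* is /u/, which is a rounded vowel, so the negative suffix is -for, giving *midetufujfor*.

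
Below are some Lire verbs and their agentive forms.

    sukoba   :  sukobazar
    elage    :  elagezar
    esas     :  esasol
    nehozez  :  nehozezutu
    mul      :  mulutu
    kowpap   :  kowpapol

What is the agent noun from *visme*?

Looking at the final sound of each stem: -ol when the stem ends in a voiceless consonant (*esas*, *kowpap*); -utu when the stem ends in a voiced consonant (*nehozez*, *mul*); -zar when the stem ends in a vowel (*sukoba*, *elage*).
The final sound of *visme* is /e/, which is a vowel, so the suffix is -zar, giving *vismezar*.

vismezar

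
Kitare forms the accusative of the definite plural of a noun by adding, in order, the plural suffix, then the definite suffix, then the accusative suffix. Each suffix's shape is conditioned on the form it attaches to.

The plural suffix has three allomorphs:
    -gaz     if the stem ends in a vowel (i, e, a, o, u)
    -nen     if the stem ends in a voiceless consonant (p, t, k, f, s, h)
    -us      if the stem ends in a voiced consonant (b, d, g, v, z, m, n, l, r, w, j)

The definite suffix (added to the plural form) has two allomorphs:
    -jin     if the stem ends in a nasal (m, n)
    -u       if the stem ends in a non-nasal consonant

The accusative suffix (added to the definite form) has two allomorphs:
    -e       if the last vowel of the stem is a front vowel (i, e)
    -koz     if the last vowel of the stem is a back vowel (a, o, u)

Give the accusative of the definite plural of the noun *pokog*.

pokogusukoz

Since the final sound of *pokog* is /g/ (a voiced consonant), it takes -us, giving *pokogus*.
The plural form *pokogus*: final consonant = /s/, non-nasal → -u → *pokogusu*.
Since the last vowel of the definite form *pokogusu* is /u/ (a back vowel), it takes -koz, giving *pokogusukoz*.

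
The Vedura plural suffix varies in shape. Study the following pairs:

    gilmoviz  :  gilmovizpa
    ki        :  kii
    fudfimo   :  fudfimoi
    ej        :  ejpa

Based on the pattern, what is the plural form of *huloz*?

hulozpa

The suffix is conditioned by the final sound: -pa when the stem ends in a consonant (*gilmoviz*, *ej*); -i when the stem ends in a vowel (*ki*, *fudfimo*).
*huloz*: final sound = /z/, a consonant → -pa → *hulozpa*.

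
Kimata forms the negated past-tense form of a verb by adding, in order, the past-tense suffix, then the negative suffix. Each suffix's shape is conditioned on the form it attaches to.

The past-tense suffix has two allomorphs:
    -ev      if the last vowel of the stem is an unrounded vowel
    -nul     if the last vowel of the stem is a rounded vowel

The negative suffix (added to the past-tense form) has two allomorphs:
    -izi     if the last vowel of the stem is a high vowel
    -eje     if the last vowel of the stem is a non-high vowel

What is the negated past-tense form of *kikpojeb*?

kikpojebeveje

The last vowel of *kikpojeb* is /e/, which is an unrounded vowel, so the past-tense suffix is -ev, giving *kikpojebev*.
The last vowel of the past-tense form *kikpojebev* is /e/, which is a non-high vowel, so the negative suffix is -eje, giving *kikpojebeveje*.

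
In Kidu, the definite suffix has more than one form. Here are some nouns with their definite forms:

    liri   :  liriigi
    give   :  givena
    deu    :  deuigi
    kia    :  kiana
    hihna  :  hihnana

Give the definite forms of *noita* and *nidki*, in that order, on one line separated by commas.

The suffix is conditioned by the last vowel: -igi when the last vowel of the stem is a high vowel (*liri*, *deu*); -na when the last vowel of the stem is a non-high vowel (*give*, *kia*, *hihna*).
*noita* — last vowel /a/ (a non-high vowel) → -na → *noitana*.
The last vowel of *nidki* is /i/, which is a high vowel, so the suffix is -igi, giving *nidkiigi*.

noitana, nidkiigi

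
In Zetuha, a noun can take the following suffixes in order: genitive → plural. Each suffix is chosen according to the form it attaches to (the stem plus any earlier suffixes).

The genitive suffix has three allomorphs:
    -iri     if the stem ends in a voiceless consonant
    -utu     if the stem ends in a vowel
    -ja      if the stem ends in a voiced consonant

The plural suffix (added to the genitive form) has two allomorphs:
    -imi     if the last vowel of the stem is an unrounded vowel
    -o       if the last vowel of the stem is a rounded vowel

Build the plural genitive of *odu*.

*odu* — final sound /u/ (a vowel) → -utu → *oduutu*.
The genitive form *oduutu* — last vowel /u/ (a rounded vowel) → -o → *oduutuo*.

oduutuo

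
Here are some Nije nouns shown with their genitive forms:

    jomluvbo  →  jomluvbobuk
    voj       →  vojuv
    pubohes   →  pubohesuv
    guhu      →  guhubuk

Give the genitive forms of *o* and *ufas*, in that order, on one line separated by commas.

Looking at the final sound of each stem: -uv when the stem ends in a consonant (*voj*, *pubohes*); -buk when the stem ends in a vowel (*jomluvbo*, *guhu*).
*o*: final sound = /o/, a vowel → -buk → *obuk*.
Since the final sound of *ufas* is /s/ (a consonant), it takes -uv, giving *ufasuv*.

obuk, ufasuv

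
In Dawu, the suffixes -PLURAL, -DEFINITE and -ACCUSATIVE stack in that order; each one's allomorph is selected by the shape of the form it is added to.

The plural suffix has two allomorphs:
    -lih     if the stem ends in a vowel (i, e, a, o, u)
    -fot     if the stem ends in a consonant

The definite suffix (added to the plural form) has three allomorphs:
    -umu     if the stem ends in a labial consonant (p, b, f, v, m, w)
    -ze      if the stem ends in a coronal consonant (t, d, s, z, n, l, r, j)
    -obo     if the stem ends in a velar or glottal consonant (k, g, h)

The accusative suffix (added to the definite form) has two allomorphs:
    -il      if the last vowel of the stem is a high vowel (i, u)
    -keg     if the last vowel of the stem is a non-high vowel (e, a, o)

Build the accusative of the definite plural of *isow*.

Since the final sound of *isow* is /w/ (a consonant), it takes -fot, giving *isowfot*.
The final consonant of the plural form *isowfot* is /t/, which is coronal, so the definite suffix is -ze, giving *isowfotze*.
The definite form *isowfotze* — last vowel /e/ (a non-high vowel) → -keg → *isowfotzekeg*.

isowfotzekeg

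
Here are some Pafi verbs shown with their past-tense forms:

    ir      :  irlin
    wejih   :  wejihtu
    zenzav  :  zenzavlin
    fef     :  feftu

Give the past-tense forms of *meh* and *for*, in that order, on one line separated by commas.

mehtu, forlin

Looking at the final consonant of each stem: -tu when the stem ends in a voiceless consonant (*wejih*, *fef*); -lin when the stem ends in a voiced consonant (*ir*, *zenzav*).
*meh*: final consonant = /h/, voiceless → -tu → *mehtu*.
The final consonant of *for* is /r/, which is voiced, so the suffix is -lin, giving *forlin*.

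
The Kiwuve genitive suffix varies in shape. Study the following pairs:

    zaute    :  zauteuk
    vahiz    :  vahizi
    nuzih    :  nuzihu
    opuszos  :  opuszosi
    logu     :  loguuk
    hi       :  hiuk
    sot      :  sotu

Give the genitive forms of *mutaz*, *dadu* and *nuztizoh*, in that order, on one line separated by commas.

mutazi, daduuk, nuztizohu

The pattern is sibilance of the final sound: -i when the stem ends in a sibilant (*vahiz*, *opuszos*); -u when the stem ends in a non-sibilant consonant (*nuzih*, *sot*); -uk when the stem ends in a vowel (*zaute*, *logu*, *hi*).
*mutaz*: final sound = /z/, a sibilant → -i → *mutazi*.
The final sound of *dadu* is /u/, which is a vowel, so the suffix is -uk, giving *daduuk*.
Since the final sound of *nuztizoh* is /h/ (a non-sibilant consonant), it takes -u, giving *nuztizohu*.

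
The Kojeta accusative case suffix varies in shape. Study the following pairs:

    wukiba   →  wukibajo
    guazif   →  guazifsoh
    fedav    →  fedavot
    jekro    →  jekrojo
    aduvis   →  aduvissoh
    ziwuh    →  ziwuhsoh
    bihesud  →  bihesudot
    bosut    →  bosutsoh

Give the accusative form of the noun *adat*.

The alternation tracks the final sound of the stem — -soh when the stem ends in a voiceless consonant (*guazif*, *aduvis*, *ziwuh*, *bosut*); -ot when the stem ends in a voiced consonant (*fedav*, *bihesud*); -jo when the stem ends in a vowel (*wukiba*, *jekro*).
*adat* — final sound /t/ (a voiceless consonant) → -soh → *adatsoh*.

adatsoh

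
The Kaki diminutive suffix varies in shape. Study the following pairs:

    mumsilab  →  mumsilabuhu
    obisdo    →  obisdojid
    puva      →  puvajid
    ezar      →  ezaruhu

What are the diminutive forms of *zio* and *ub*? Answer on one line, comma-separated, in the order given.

ziojid, ubuhu

The pattern is consonant vs. vowel: -uhu when the stem ends in a consonant (*mumsilab*, *ezar*); -jid when the stem ends in a vowel (*obisdo*, *puva*).
Since the final sound of *zio* is /o/ (a vowel), it takes -jid, giving *ziojid*.
*ub*: final sound = /b/, a consonant → -uhu → *ubuhu*.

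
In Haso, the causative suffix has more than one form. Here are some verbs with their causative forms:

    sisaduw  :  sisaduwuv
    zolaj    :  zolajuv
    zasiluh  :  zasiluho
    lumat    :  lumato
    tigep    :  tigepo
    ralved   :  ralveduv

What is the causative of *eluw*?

eluwuv

Looking at the final consonant of each stem: -o when the stem ends in a voiceless consonant (*zasiluh*, *lumat*, *tigep*); -uv when the stem ends in a voiced consonant (*sisaduw*, *zolaj*, *ralved*).
Since the final consonant of *eluw* is /w/ (voiced), it takes -uv, giving *eluwuv*.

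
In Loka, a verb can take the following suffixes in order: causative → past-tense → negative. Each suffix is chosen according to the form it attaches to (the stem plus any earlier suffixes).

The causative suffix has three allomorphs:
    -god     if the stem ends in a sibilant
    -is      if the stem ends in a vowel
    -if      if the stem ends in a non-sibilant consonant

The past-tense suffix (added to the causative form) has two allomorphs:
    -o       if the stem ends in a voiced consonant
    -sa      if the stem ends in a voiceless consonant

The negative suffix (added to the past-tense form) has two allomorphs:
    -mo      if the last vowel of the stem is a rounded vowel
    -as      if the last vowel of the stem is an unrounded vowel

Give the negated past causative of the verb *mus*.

*mus* — final sound /s/ (a sibilant) → -god → *musgod*.
The causative form *musgod*: final consonant = /d/, voiced → -o → *musgodo*.
The last vowel of the past-tense form *musgodo* is /o/, which is a rounded vowel, so the negative suffix is -mo, giving *musgodomo*.

musgodomo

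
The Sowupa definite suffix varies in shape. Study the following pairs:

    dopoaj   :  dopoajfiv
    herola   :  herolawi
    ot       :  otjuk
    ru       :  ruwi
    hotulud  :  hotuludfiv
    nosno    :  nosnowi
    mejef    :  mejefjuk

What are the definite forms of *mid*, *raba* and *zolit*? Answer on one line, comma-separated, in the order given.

midfiv, rabawi, zolitjuk

The suffix is conditioned by the final sound: -juk when the stem ends in a voiceless consonant (*ot*, *mejef*); -fiv when the stem ends in a voiced consonant (*dopoaj*, *hotulud*); -wi when the stem ends in a vowel (*herola*, *ru*, *nosno*).
The final sound of *mid* is /d/, which is a voiced consonant, so the suffix is -fiv, giving *midfiv*.
*raba* — final sound /a/ (a vowel) → -wi → *rabawi*.
*zolit*: final sound = /t/, a voiceless consonant → -juk → *zolitjuk*.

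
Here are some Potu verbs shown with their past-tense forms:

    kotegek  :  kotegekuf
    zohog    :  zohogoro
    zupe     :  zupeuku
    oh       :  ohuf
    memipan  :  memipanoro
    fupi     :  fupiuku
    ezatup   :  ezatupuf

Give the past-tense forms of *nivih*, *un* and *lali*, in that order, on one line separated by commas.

The suffix is conditioned by the final sound: -uf when the stem ends in a voiceless consonant (*kotegek*, *oh*, *ezatup*); -oro when the stem ends in a voiced consonant (*zohog*, *memipan*); -uku when the stem ends in a vowel (*zupe*, *fupi*).
Since the final sound of *nivih* is /h/ (a voiceless consonant), it takes -uf, giving *nivihuf*.
The final sound of *un* is /n/, which is a voiced consonant, so the suffix is -oro, giving *unoro*.
The final sound of *lali* is /i/, which is a vowel, so the suffix is -uku, giving *laliuku*.

nivihuf, unoro, laliuku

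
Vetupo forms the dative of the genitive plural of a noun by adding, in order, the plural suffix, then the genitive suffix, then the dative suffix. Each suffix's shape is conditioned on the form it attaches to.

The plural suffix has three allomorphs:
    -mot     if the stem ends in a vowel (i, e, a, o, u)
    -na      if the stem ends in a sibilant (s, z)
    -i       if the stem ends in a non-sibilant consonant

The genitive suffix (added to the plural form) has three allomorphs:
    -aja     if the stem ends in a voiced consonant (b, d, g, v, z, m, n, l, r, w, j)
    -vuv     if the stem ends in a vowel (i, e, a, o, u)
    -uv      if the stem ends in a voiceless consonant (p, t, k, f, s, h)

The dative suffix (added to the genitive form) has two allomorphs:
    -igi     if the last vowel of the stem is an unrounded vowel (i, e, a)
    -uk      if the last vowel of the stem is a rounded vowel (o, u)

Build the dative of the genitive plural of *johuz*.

Since the final sound of *johuz* is /z/ (a sibilant), it takes -na, giving *johuzna*.
The final sound of the plural form *johuzna* is /a/, which is a vowel, so the genitive suffix is -vuv, giving *johuznavuv*.
The genitive form *johuznavuv*: last vowel = /u/, a rounded vowel → -uk → *johuznavuvuk*.

johuznavuvuk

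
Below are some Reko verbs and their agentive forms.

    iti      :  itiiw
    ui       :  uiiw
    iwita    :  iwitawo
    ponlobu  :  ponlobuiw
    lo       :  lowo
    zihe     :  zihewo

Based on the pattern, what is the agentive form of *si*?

Looking at the last vowel of each stem: -iw when the last vowel of the stem is a high vowel (*iti*, *ui*, *ponlobu*); -wo when the last vowel of the stem is a non-high vowel (*iwita*, *lo*, *zihe*).
The last vowel of *si* is /i/, which is a high vowel, so the suffix is -iw, giving *siiw*.

siiw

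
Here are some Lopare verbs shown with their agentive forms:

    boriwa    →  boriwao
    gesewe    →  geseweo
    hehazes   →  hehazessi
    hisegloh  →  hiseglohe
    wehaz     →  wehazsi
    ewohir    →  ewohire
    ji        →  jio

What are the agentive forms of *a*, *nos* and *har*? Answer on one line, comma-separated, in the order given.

ao, nossi, hare

The pattern is sibilance of the final sound: -si when the stem ends in a sibilant (*hehazes*, *wehaz*); -e when the stem ends in a non-sibilant consonant (*hisegloh*, *ewohir*); -o when the stem ends in a vowel (*boriwa*, *gesewe*, *ji*).
Since the final sound of *a* is /a/ (a vowel), it takes -o, giving *ao*.
*nos* — final sound /s/ (a sibilant) → -si → *nossi*.
Since the final sound of *har* is /r/ (a non-sibilant consonant), it takes -e, giving *hare*.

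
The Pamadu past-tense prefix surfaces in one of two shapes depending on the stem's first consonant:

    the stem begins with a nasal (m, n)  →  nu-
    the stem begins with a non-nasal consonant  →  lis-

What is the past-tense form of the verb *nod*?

nunod

*nod*: first consonant = /n/, a nasal → nu- → *nunod*.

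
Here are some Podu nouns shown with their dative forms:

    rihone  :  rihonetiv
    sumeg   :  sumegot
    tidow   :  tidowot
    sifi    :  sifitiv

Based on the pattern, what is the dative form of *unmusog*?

unmusogot

The pattern is consonant vs. vowel: -ot when the stem ends in a consonant (*sumeg*, *tidow*); -tiv when the stem ends in a vowel (*rihone*, *sifi*).
The final sound of *unmusog* is /g/, which is a consonant, so the suffix is -ot, giving *unmusogot*.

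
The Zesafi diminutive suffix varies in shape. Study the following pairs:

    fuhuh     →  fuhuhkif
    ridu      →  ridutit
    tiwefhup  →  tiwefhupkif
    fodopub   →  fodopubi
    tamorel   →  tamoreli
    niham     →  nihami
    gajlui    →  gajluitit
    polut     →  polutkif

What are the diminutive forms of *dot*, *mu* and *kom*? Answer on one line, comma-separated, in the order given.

dotkif, mutit, komi

The alternation tracks the final sound of the stem — -kif when the stem ends in a voiceless consonant (*fuhuh*, *tiwefhup*, *polut*); -i when the stem ends in a voiced consonant (*fodopub*, *tamorel*, *niham*); -tit when the stem ends in a vowel (*ridu*, *gajlui*).
The final sound of *dot* is /t/, which is a voiceless consonant, so the suffix is -kif, giving *dotkif*.
*mu*: final sound = /u/, a vowel → -tit → *mutit*.
*kom*: final sound = /m/, a voiced consonant → -i → *komi*.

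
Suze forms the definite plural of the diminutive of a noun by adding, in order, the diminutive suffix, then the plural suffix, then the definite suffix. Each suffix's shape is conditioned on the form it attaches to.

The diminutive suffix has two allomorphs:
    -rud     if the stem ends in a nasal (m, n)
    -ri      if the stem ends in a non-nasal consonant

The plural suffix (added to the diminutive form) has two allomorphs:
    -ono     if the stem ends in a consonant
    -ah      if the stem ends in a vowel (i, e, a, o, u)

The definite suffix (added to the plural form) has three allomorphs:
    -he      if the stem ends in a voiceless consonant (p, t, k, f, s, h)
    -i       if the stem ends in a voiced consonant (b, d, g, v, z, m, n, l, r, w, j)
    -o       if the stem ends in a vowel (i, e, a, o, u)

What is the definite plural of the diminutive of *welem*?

welemrudonoo

*welem* — final consonant /m/ (a nasal) → -rud → *welemrud*.
The diminutive form *welemrud* — final sound /d/ (a consonant) → -ono → *welemrudono*.
The plural form *welemrudono* — final sound /o/ (a vowel) → -o → *welemrudonoo*.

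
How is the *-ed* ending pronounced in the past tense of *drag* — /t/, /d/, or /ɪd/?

The stem *drag* ends in a voiced sound other than /d/.
The -ed suffix is realized as /ɪd/ after /t, d/; as /t/ after other voiceless consonants; and as /d/ after other voiced sounds.
So -ed on *drag* is pronounced /d/.

/d/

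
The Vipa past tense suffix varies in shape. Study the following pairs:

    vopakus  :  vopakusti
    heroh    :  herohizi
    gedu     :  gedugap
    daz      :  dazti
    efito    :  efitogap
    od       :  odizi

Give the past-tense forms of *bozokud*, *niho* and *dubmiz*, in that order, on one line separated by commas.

bozokudizi, nihogap, dubmizti

The alternation tracks the final sound of the stem — -ti when the stem ends in a sibilant (*vopakus*, *daz*); -izi when the stem ends in a non-sibilant consonant (*heroh*, *od*); -gap when the stem ends in a vowel (*gedu*, *efito*).
Since the final sound of *bozokud* is /d/ (a non-sibilant consonant), it takes -izi, giving *bozokudizi*.
The final sound of *niho* is /o/, which is a vowel, so the suffix is -gap, giving *nihogap*.
Since the final sound of *dubmiz* is /z/ (a sibilant), it takes -ti, giving *dubmizti*.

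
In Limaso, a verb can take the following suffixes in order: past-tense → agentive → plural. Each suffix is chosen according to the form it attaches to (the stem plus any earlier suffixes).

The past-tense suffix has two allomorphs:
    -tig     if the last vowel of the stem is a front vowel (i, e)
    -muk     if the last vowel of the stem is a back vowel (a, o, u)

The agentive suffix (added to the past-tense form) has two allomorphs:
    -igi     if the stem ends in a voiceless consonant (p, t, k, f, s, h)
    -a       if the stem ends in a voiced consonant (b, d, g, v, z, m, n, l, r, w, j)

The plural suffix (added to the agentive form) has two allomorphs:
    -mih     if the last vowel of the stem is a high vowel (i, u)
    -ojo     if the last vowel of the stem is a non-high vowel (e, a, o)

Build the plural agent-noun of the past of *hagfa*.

*hagfa* — last vowel /a/ (a back vowel) → -muk → *hagfamuk*.
The final consonant of the past-tense form *hagfamuk* is /k/, which is voiceless, so the agentive suffix is -igi, giving *hagfamukigi*.
The agentive form *hagfamukigi*: last vowel = /i/, a high vowel → -mih → *hagfamukigimih*.

hagfamukigimih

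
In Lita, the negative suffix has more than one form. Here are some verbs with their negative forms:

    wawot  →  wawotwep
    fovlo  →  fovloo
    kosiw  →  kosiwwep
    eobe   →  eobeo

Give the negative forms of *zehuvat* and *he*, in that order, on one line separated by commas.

The suffix is conditioned by the final sound: -wep when the stem ends in a consonant (*wawot*, *kosiw*); -o when the stem ends in a vowel (*fovlo*, *eobe*).
*zehuvat*: final sound = /t/, a consonant → -wep → *zehuvatwep*.
The final sound of *he* is /e/, which is a vowel, so the suffix is -o, giving *heo*.

zehuvatwep, heo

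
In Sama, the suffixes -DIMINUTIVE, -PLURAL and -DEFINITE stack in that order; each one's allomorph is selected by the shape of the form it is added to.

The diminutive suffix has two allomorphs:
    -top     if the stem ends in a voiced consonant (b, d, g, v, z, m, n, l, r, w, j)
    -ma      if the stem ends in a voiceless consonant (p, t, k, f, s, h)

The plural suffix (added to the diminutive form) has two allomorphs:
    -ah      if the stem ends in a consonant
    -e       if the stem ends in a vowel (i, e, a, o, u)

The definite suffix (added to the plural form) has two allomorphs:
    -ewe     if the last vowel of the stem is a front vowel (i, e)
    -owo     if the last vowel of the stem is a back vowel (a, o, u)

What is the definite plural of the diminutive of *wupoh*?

Since the final consonant of *wupoh* is /h/ (voiceless), it takes -ma, giving *wupohma*.
Since the final sound of the diminutive form *wupohma* is /a/ (a vowel), it takes -e, giving *wupohmae*.
The plural form *wupohmae*: last vowel = /e/, a front vowel → -ewe → *wupohmaeewe*.

wupohmaeewe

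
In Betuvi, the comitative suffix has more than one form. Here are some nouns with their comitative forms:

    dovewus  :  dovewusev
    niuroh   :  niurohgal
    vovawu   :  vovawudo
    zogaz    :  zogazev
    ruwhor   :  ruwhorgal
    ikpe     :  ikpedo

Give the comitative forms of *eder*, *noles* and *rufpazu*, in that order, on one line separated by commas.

The alternation tracks the final sound of the stem — -ev when the stem ends in a sibilant (*dovewus*, *zogaz*); -gal when the stem ends in a non-sibilant consonant (*niuroh*, *ruwhor*); -do when the stem ends in a vowel (*vovawu*, *ikpe*).
The final sound of *eder* is /r/, which is a non-sibilant consonant, so the suffix is -gal, giving *edergal*.
Since the final sound of *noles* is /s/ (a sibilant), it takes -ev, giving *nolesev*.
*rufpazu* — final sound /u/ (a vowel) → -do → *rufpazudo*.

edergal, nolesev, rufpazudo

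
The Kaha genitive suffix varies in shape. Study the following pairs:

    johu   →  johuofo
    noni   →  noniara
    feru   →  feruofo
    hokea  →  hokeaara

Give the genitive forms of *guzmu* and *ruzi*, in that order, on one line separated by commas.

guzmuofo, ruziara

The pattern is rounding harmony: -ofo when the last vowel of the stem is a rounded vowel (*johu*, *feru*); -ara when the last vowel of the stem is an unrounded vowel (*noni*, *hokea*).
*guzmu*: last vowel = /u/, a rounded vowel → -ofo → *guzmuofo*.
Since the last vowel of *ruzi* is /i/ (an unrounded vowel), it takes -ara, giving *ruziara*.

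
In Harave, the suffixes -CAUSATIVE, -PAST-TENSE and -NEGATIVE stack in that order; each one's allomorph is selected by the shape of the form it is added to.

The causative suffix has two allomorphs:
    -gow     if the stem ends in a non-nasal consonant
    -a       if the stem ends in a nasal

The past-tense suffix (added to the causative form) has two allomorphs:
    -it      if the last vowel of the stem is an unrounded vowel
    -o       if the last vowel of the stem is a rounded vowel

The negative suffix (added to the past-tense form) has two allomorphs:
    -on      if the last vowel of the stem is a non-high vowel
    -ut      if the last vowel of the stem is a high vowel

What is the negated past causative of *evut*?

evutgowoon

The final consonant of *evut* is /t/, which is non-nasal, so the causative suffix is -gow, giving *evutgow*.
The last vowel of the causative form *evutgow* is /o/, which is a rounded vowel, so the past-tense suffix is -o, giving *evutgowo*.
The last vowel of the past-tense form *evutgowo* is /o/, which is a non-high vowel, so the negative suffix is -on, giving *evutgowoon*.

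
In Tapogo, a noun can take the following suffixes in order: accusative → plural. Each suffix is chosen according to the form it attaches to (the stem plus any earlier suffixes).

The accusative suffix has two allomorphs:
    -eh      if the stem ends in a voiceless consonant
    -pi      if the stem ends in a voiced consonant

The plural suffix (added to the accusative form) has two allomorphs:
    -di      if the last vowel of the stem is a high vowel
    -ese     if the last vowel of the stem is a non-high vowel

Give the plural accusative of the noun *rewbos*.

rewbosehese

*rewbos* — final consonant /s/ (voiceless) → -eh → *rewboseh*.
The accusative form *rewboseh*: last vowel = /e/, a non-high vowel → -ese → *rewbosehese*.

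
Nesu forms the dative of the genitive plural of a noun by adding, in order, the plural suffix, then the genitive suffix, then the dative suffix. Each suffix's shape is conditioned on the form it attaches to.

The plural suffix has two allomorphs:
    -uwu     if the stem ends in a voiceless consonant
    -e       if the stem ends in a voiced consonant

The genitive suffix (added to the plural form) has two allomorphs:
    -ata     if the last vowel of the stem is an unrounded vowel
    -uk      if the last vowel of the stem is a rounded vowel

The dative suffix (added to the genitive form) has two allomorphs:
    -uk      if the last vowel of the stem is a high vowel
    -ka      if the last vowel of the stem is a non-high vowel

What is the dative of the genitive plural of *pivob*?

*pivob* — final consonant /b/ (voiced) → -e → *pivobe*.
The plural form *pivobe*: last vowel = /e/, an unrounded vowel → -ata → *pivobeata*.
Since the last vowel of the genitive form *pivobeata* is /a/ (a non-high vowel), it takes -ka, giving *pivobeataka*.

pivobeataka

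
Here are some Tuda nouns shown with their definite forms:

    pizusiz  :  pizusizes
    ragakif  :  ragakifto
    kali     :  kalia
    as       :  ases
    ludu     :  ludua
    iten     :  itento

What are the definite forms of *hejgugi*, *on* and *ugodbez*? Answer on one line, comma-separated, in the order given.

hejgugia, onto, ugodbezes

Looking at the final sound of each stem: -es when the stem ends in a sibilant (*pizusiz*, *as*); -to when the stem ends in a non-sibilant consonant (*ragakif*, *iten*); -a when the stem ends in a vowel (*kali*, *ludu*).
*hejgugi* — final sound /i/ (a vowel) → -a → *hejgugia*.
*on* — final sound /n/ (a non-sibilant consonant) → -to → *onto*.
The final sound of *ugodbez* is /z/, which is a sibilant, so the suffix is -es, giving *ugodbezes*.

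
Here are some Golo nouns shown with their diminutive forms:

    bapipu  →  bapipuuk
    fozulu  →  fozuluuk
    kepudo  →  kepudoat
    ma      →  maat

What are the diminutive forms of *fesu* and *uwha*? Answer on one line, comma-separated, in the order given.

The suffix is conditioned by the last vowel: -uk when the last vowel of the stem is a high vowel (*bapipu*, *fozulu*); -at when the last vowel of the stem is a non-high vowel (*kepudo*, *ma*).
*fesu* — last vowel /u/ (a high vowel) → -uk → *fesuuk*.
*uwha*: last vowel = /a/, a non-high vowel → -at → *uwhaat*.

fesuuk, uwhaat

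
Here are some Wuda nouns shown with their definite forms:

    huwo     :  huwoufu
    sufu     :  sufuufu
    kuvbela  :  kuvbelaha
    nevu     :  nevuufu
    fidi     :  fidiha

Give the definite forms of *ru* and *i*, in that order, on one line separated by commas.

ruufu, iha

The pattern is rounding harmony: -ufu when the last vowel of the stem is a rounded vowel (*huwo*, *sufu*, *nevu*); -ha when the last vowel of the stem is an unrounded vowel (*kuvbela*, *fidi*).
Since the last vowel of *ru* is /u/ (a rounded vowel), it takes -ufu, giving *ruufu*.
*i* — last vowel /i/ (an unrounded vowel) → -ha → *iha*.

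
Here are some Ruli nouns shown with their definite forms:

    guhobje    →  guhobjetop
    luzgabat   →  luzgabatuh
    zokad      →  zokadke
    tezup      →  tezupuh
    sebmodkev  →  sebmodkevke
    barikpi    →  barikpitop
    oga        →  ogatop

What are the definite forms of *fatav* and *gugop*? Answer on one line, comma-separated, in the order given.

fatavke, gugopuh

Looking at the final sound of each stem: -uh when the stem ends in a voiceless consonant (*luzgabat*, *tezup*); -ke when the stem ends in a voiced consonant (*zokad*, *sebmodkev*); -top when the stem ends in a vowel (*guhobje*, *barikpi*, *oga*).
*fatav*: final sound = /v/, a voiced consonant → -ke → *fatavke*.
*gugop*: final sound = /p/, a voiceless consonant → -uh → *gugopuh*.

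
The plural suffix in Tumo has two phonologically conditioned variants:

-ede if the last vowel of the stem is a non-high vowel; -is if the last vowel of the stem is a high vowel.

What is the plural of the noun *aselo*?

aseloede

The last vowel of *aselo* is /o/, which is a non-high vowel, so the suffix is -ede, giving *aseloede*.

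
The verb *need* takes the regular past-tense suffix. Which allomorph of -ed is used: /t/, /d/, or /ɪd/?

/ɪd/

The stem *need* ends in /t/ or /d/.
The -ed suffix is realized as /ɪd/ after /t, d/; as /t/ after other voiceless consonants; and as /d/ after other voiced sounds.
So -ed on *need* is pronounced /ɪd/.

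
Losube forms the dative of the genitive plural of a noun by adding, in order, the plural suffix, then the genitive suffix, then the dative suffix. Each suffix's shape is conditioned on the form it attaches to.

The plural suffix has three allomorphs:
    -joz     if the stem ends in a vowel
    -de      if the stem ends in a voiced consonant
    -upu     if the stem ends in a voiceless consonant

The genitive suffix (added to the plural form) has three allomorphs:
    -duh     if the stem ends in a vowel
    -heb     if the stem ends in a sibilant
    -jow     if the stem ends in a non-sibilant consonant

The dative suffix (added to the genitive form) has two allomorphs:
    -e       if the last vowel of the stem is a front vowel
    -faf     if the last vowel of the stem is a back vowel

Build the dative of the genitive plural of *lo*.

The final sound of *lo* is /o/, which is a vowel, so the plural suffix is -joz, giving *lojoz*.
Since the final sound of the plural form *lojoz* is /z/ (a sibilant), it takes -heb, giving *lojozheb*.
The genitive form *lojozheb*: last vowel = /e/, a front vowel → -e → *lojozhebe*.

lojozhebe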